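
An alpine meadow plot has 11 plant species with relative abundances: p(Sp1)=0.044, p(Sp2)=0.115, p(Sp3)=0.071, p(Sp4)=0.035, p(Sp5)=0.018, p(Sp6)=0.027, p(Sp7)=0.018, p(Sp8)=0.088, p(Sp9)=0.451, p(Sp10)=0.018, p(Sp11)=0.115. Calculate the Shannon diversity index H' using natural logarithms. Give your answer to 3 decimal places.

1.827

Each pᵢ ln pᵢ term (working shown to 5 dp, full precision carried): 0.044×(-3.12357)=-0.13744, 0.115×(-2.16282)=-0.24872, 0.071×(-2.64508)=-0.18780, 0.035×(-3.35241)=-0.11733, 0.018×(-4.01738)=-0.07231, 0.027×(-3.61192)=-0.09752, 0.018×(-4.01738)=-0.07231, 0.088×(-2.43042)=-0.21388, 0.451×(-0.79629)=-0.35913, 0.018×(-4.01738)=-0.07231, 0.115×(-2.16282)=-0.24872.
Sum = -1.82748, so H' = 1.827.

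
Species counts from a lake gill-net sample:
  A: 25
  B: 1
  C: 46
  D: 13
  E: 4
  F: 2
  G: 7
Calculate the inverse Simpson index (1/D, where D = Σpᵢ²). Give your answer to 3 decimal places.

3.223

Total N = 25+1+46+13+4+2+7 = 98, so the proportions are 0.255102, 0.0102041, 0.4693878, 0.1326531, 0.0408163, 0.0204082, 0.0714286 (working shown to 7 dp, full precision carried).
D = 0.255102² + 0.0102041² + 0.4693878² + 0.1326531² + 0.0408163² + 0.0204082² + 0.0714286² = 0.0650771 + 0.0001041 + 0.2203249 + 0.0175968 + 0.0016660 + 0.0004165 + 0.0051020 = 0.3102874.
So 1/D = 3.22282, i.e. 3.223 to 3 decimal places.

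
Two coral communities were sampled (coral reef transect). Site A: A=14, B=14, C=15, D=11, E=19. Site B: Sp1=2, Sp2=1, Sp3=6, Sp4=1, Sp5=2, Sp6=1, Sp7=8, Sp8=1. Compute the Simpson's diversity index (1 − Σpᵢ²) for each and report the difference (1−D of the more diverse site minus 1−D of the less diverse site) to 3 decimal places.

0.025

Site A: N=73, proportions 0.19178, 0.19178, 0.20548, 0.15068, 0.26027, giving 1−D = 0.79377 (working shown to 5 dp, full precision carried).
Site B: N=22, proportions 0.09091, 0.04545, 0.27273, 0.04545, 0.09091, 0.04545, 0.36364, 0.04545, giving 1−D = 0.76860.
Difference = |0.79377 − 0.76860| = 0.02517, i.e. 0.025 to 3 decimal places.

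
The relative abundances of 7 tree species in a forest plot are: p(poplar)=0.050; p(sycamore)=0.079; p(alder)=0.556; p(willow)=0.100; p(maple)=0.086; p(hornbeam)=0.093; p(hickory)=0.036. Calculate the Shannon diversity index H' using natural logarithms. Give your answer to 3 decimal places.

1.458

Each pᵢ ln pᵢ term (working shown to 5 dp, full precision carried): 0.05×(-2.99573)=-0.14979, 0.079×(-2.53831)=-0.20053, 0.556×(-0.58699)=-0.32636, 0.1×(-2.30259)=-0.23026, 0.086×(-2.45341)=-0.21099, 0.093×(-2.37516)=-0.22089, 0.036×(-3.32424)=-0.11967.
Sum = -1.45849, so H' = 1.458.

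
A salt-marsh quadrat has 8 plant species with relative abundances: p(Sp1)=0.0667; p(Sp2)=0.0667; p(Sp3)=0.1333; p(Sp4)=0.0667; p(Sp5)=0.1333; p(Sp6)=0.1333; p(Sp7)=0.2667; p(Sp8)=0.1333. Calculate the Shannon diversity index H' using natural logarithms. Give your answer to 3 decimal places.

Each pᵢ ln pᵢ term (working shown to 5 dp, full precision carried): 0.0667×(-2.70755)=-0.18059, 0.0667×(-2.70755)=-0.18059, 0.1333×(-2.01515)=-0.26862, 0.0667×(-2.70755)=-0.18059, 0.1333×(-2.01515)=-0.26862, 0.1333×(-2.01515)=-0.26862, 0.2667×(-1.32163)=-0.35248, 0.1333×(-2.01515)=-0.26862.
Sum = -1.96874, so H' = 1.969.

1.969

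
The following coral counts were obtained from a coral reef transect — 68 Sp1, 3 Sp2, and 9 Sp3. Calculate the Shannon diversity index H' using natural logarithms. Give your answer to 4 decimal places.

0.5071

Total N = 68+3+9 = 80, so the proportions are 0.85, 0.0375, 0.1125 (working shown to 6 dp, full precision carried).
Each pᵢ ln pᵢ term: 0.85×(-0.162519)=-0.138141, 0.0375×(-3.283414)=-0.123128, 0.1125×(-2.184802)=-0.245790.
Sum = -0.507059, so H' = 0.5071.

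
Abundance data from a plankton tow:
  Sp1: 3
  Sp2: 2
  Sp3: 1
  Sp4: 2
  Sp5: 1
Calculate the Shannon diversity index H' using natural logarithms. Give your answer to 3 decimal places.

Total N = 3+2+1+2+1 = 9, so the proportions are 0.33333, 0.22222, 0.11111, 0.22222, 0.11111 (working shown to 5 dp, full precision carried).
Each pᵢ ln pᵢ term: 0.33333×(-1.09861)=-0.36620, 0.22222×(-1.50408)=-0.33424, 0.11111×(-2.19722)=-0.24414, 0.22222×(-1.50408)=-0.33424, 0.11111×(-2.19722)=-0.24414.
Sum = -1.52296, so H' = 1.523.

1.523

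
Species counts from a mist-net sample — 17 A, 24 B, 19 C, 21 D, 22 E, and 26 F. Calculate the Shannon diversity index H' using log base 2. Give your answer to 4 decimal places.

Total N = 17+24+19+21+22+26 = 129, so the proportions are 0.131783, 0.186047, 0.147287, 0.162791, 0.170543, 0.20155 (working shown to 6 dp, full precision carried).
Each pᵢ log₂ pᵢ term: 0.131783×(-2.923764)=-0.385302, 0.186047×(-2.426265)=-0.451398, 0.147287×(-2.763300)=-0.406998, 0.162791×(-2.618910)=-0.426334, 0.170543×(-2.551796)=-0.435190, 0.20155×(-2.310788)=-0.465740.
Sum = -2.570962, so H' = 2.5710.

2.5710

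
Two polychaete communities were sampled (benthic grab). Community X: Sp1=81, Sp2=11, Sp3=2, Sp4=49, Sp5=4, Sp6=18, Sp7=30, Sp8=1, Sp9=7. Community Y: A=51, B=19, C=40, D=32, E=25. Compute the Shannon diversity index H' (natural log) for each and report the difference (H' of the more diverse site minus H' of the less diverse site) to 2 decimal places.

Community X: N=203, proportions 0.399, 0.0542, 0.0099, 0.2414, 0.0197, 0.0887, 0.1478, 0.0049, 0.0345, giving H' = 1.6302 (working shown to 4 dp, full precision carried).
Community Y: N=167, proportions 0.3054, 0.1138, 0.2395, 0.1916, 0.1497, giving H' = 1.5527.
Difference = |1.6302 − 1.5527| = 0.0775, i.e. 0.08 to 2 decimal places.

0.08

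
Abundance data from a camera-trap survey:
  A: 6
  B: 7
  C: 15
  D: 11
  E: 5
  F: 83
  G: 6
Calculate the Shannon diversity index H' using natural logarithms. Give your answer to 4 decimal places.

Total N = 6+7+15+11+5+83+6 = 133, so the proportions are 0.045113, 0.052632, 0.112782, 0.082707, 0.037594, 0.62406, 0.045113 (working shown to 6 dp, full precision carried).
Each pᵢ ln pᵢ term: 0.045113×(-3.098590)=-0.139786, 0.052632×(-2.944439)=-0.154970, 0.112782×(-2.182299)=-0.246124, 0.082707×(-2.492454)=-0.206143, 0.037594×(-3.280911)=-0.123343, 0.62406×(-0.471509)=-0.294250, 0.045113×(-3.098590)=-0.139786.
Sum = -1.304401, so H' = 1.3044.

1.3044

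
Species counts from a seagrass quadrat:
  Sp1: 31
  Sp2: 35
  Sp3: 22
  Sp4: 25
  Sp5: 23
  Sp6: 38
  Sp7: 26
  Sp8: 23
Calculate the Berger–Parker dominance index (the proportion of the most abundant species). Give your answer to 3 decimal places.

0.170

Total N = 31+35+22+25+23+38+26+23 = 223, so the proportions are 0.13901, 0.15695, 0.09865, 0.11211, 0.10314, 0.1704, 0.11659, 0.10314 (working shown to 5 dp, full precision carried).
The largest proportion is 0.1704, i.e. d = 0.170 to 3 decimal places.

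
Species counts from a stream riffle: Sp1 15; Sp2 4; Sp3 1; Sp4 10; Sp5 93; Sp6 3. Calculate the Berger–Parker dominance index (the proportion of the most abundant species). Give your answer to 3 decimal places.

Total N = 15+4+1+10+93+3 = 126, so the proportions are 0.11905, 0.03175, 0.00794, 0.07937, 0.7381, 0.02381 (working shown to 5 dp, full precision carried).
The largest proportion is 0.7381, i.e. d = 0.738 to 3 decimal places.

0.738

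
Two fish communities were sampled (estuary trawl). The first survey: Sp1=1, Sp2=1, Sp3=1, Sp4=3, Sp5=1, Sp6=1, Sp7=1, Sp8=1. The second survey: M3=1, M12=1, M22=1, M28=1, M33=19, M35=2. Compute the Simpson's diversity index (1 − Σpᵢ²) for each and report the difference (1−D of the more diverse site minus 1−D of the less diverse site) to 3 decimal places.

0.430

The first survey: N=10, proportions 0.1, 0.1, 0.1, 0.3, 0.1, 0.1, 0.1, 0.1, giving 1−D = 0.84000 (working shown to 5 dp, full precision carried).
The second survey: N=25, proportions 0.04, 0.04, 0.04, 0.04, 0.76, 0.08, giving 1−D = 0.40960.
Difference = |0.84000 − 0.40960| = 0.43040, i.e. 0.430 to 3 decimal places.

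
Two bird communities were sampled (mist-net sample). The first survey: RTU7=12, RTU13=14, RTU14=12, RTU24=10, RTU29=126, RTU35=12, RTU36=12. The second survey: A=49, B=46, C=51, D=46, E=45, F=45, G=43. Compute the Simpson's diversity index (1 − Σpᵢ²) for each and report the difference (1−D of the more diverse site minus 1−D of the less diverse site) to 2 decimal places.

The first survey: N=198, proportions 0.0606, 0.0707, 0.0606, 0.0505, 0.6364, 0.0606, 0.0606, giving 1−D = 0.5728 (working shown to 4 dp, full precision carried).
The second survey: N=325, proportions 0.1508, 0.1415, 0.1569, 0.1415, 0.1385, 0.1385, 0.1323, giving 1−D = 0.8567.
Difference = |0.5728 − 0.8567| = 0.2839, i.e. 0.28 to 2 decimal places.

0.28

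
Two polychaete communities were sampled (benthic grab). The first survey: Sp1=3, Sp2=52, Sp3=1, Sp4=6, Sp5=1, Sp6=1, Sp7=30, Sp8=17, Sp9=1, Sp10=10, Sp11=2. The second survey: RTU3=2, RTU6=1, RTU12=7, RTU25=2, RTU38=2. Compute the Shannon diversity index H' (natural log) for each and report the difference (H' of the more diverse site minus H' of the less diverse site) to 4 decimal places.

0.2728

The first survey: N=124, proportions 0.024194, 0.419355, 0.008065, 0.048387, 0.008065, 0.008065, 0.241935, 0.137097, 0.008065, 0.080645, 0.016129, giving H' = 1.641864 (working shown to 6 dp, full precision carried).
The second survey: N=14, proportions 0.142857, 0.071429, 0.5, 0.142857, 0.142857, giving H' = 1.369039.
Difference = |1.641864 − 1.369039| = 0.272825, i.e. 0.2728 to 4 decimal places.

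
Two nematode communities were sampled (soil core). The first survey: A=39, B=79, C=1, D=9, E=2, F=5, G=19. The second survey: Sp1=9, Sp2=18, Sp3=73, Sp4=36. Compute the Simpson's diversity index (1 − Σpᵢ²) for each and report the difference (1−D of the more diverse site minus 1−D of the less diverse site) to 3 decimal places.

0.033

The first survey: N=154, proportions 0.25325, 0.51299, 0.00649, 0.05844, 0.01299, 0.03247, 0.12338, giving 1−D = 0.65281 (working shown to 5 dp, full precision carried).
The second survey: N=136, proportions 0.06618, 0.13235, 0.53676, 0.26471, giving 1−D = 0.61992.
Difference = |0.65281 − 0.61992| = 0.03289, i.e. 0.033 to 3 decimal places.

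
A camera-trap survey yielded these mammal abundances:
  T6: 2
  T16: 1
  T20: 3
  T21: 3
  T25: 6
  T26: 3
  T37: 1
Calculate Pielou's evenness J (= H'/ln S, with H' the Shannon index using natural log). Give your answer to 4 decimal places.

Total N = 2+1+3+3+6+3+1 = 19, so the proportions are 0.105263, 0.052632, 0.157895, 0.157895, 0.315789, 0.157895, 0.052632 (working shown to 6 dp, full precision carried).
H' = −Σ pᵢ ln pᵢ = −((-0.236978) + (-0.154970) + (-0.291446) + (-0.291446) + (-0.364004) + (-0.291446) + (-0.154970)) = 1.785262.
With S = 7 species, ln S = 1.945910, so J = 1.785262/1.945910 = 0.917443, i.e. 0.9174 to 4 decimal places.

0.9174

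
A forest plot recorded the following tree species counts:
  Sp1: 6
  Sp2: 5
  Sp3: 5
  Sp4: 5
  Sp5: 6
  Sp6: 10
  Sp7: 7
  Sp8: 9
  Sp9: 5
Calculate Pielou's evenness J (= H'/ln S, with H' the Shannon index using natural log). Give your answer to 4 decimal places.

Total N = 6+5+5+5+6+10+7+9+5 = 58, so the proportions are 0.1034483, 0.0862069, 0.0862069, 0.0862069, 0.1034483, 0.1724138, 0.1206897, 0.1551724, 0.0862069 (working shown to 7 dp, full precision carried).
H' = −Σ pᵢ ln pᵢ = −((-0.2346914) + (-0.2112935) + (-0.2112935) + (-0.2112935) + (-0.2346914) + (-0.3030790) + (-0.2552022) + (-0.2891201) + (-0.2112935)) = 2.1619583.
With S = 9 species, ln S = 2.1972246, so J = 2.1619583/2.1972246 = 0.9839496, i.e. 0.9839 to 4 decimal places.

0.9839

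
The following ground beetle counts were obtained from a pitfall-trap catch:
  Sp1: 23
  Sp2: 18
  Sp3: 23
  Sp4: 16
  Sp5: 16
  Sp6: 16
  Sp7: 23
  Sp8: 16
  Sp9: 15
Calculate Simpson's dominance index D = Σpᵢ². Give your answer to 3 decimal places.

Total N = 23+18+23+16+16+16+23+16+15 = 166, so the proportions are 0.13855, 0.10843, 0.13855, 0.09639, 0.09639, 0.09639, 0.13855, 0.09639, 0.09036 (working shown to 5 dp, full precision carried).
D = 0.13855² + 0.10843² + 0.13855² + 0.09639² + 0.09639² + 0.09639² + 0.13855² + 0.09639² + 0.09036² = 0.01920 + 0.01176 + 0.01920 + 0.00929 + 0.00929 + 0.00929 + 0.01920 + 0.00929 + 0.00817 = 0.11468.
To 3 decimal places, D = 0.115.

0.115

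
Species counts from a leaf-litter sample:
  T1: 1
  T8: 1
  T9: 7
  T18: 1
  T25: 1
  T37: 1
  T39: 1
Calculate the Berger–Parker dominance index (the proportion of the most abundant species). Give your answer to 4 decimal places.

0.5385

Total N = 1+1+7+1+1+1+1 = 13, so the proportions are 0.076923, 0.076923, 0.538462, 0.076923, 0.076923, 0.076923, 0.076923 (working shown to 6 dp, full precision carried).
The largest proportion is 0.538462, i.e. d = 0.5385 to 4 decimal places.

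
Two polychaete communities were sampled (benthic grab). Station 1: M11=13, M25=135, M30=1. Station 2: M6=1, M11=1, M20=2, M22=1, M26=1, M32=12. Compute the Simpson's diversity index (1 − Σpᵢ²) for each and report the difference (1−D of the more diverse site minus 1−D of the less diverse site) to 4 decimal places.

0.3594

Station 1: N=149, proportions 0.087248, 0.90604, 0.006711, giving 1−D = 0.171434 (working shown to 6 dp, full precision carried).
Station 2: N=18, proportions 0.055556, 0.055556, 0.111111, 0.055556, 0.055556, 0.666667, giving 1−D = 0.530864.
Difference = |0.171434 − 0.530864| = 0.359430, i.e. 0.3594 to 4 decimal places.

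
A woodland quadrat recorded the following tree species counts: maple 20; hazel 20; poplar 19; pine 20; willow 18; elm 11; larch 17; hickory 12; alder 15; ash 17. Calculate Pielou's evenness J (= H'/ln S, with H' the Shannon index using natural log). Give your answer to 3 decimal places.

0.992

Total N = 20+20+19+20+18+11+17+12+15+17 = 169, so the proportions are 0.11834, 0.11834, 0.11243, 0.11834, 0.10651, 0.06509, 0.10059, 0.07101, 0.08876, 0.10059 (working shown to 5 dp, full precision carried).
H' = −Σ pᵢ ln pᵢ = −((-0.25256) + (-0.25256) + (-0.24570) + (-0.25256) + (-0.23853) + (-0.17782) + (-0.23103) + (-0.18781) + (-0.21496) + (-0.23103)) = 2.28457.
With S = 10 species, ln S = 2.30259, so J = 2.28457/2.30259 = 0.99218, i.e. 0.992 to 3 decimal places.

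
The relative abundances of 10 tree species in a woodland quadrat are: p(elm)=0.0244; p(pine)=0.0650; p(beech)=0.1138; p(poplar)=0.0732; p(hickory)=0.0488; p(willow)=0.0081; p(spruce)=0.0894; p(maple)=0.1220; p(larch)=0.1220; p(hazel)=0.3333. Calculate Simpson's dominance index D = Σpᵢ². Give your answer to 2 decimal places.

D = 0.0244² + 0.065² + 0.1138² + 0.0732² + 0.0488² + 0.0081² + 0.0894² + 0.122² + 0.122² + 0.3333² = 0.0006 + 0.0042 + 0.0130 + 0.0054 + 0.0024 + 0.0001 + 0.0080 + 0.0149 + 0.0149 + 0.1111 = 0.1744 (working shown to 4 dp, full precision carried).
To 2 decimal places, D = 0.17.

0.17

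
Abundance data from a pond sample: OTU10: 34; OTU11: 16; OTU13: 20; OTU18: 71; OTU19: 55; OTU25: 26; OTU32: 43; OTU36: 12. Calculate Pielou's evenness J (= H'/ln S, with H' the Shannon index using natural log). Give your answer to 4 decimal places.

Total N = 34+16+20+71+55+26+43+12 = 277, so the proportions are 0.122744, 0.057762, 0.072202, 0.256318, 0.198556, 0.093863, 0.155235, 0.043321 (working shown to 6 dp, full precision carried).
H' = −Σ pᵢ ln pᵢ = −((-0.257474) + (-0.164703) + (-0.189768) + (-0.348935) + (-0.321002) + (-0.222072) + (-0.289174) + (-0.135990)) = 1.929119.
With S = 8 species, ln S = 2.079442, so J = 1.929119/2.079442 = 0.927710, i.e. 0.9277 to 4 decimal places.

0.9277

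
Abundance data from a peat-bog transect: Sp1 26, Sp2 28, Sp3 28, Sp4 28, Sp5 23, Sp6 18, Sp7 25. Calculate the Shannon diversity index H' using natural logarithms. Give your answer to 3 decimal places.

Total N = 26+28+28+28+23+18+25 = 176, so the proportions are 0.14773, 0.15909, 0.15909, 0.15909, 0.13068, 0.10227, 0.14205 (working shown to 5 dp, full precision carried).
Each pᵢ ln pᵢ term: 0.14773×(-1.91239)=-0.28251, 0.15909×(-1.83828)=-0.29245, 0.15909×(-1.83828)=-0.29245, 0.15909×(-1.83828)=-0.29245, 0.13068×(-2.03499)=-0.26594, 0.10227×(-2.28011)=-0.23319, 0.14205×(-1.95161)=-0.27722.
Sum = -1.93622, so H' = 1.936.

1.936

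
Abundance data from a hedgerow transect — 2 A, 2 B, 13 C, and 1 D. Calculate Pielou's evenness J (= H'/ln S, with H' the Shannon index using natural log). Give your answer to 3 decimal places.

0.638

Total N = 2+2+13+1 = 18, so the proportions are 0.11111, 0.11111, 0.72222, 0.05556 (working shown to 5 dp, full precision carried).
H' = −Σ pᵢ ln pᵢ = −((-0.24414) + (-0.24414) + (-0.23503) + (-0.16058)) = 0.88388.
With S = 4 species, ln S = 1.38629, so J = 0.88388/1.38629 = 0.63758, i.e. 0.638 to 3 decimal places.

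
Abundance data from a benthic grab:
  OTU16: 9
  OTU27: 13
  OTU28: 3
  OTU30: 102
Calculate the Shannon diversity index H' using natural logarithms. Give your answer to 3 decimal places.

Total N = 9+13+3+102 = 127, so the proportions are 0.07087, 0.10236, 0.02362, 0.80315 (working shown to 5 dp, full precision carried).
Each pᵢ ln pᵢ term: 0.07087×(-2.64696)=-0.18758, 0.10236×(-2.27924)=-0.23331, 0.02362×(-3.74557)=-0.08848, 0.80315×(-0.21921)=-0.17606.
Sum = -0.68543, so H' = 0.685.

0.685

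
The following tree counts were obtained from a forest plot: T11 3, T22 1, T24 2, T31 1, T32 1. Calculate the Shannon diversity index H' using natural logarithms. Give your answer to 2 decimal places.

1.49

Total N = 3+1+2+1+1 = 8, so the proportions are 0.375, 0.125, 0.25, 0.125, 0.125 (working shown to 4 dp, full precision carried).
Each pᵢ ln pᵢ term: 0.375×(-0.9808)=-0.3678, 0.125×(-2.0794)=-0.2599, 0.25×(-1.3863)=-0.3466, 0.125×(-2.0794)=-0.2599, 0.125×(-2.0794)=-0.2599.
Sum = -1.4942, so H' = 1.49.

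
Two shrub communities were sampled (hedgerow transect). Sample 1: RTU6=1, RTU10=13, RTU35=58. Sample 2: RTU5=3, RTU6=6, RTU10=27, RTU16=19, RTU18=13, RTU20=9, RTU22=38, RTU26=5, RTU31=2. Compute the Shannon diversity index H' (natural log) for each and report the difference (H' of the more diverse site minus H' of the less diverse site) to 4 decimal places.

Sample 1: N=72, proportions 0.013889, 0.180556, 0.805556, giving H' = 0.542638 (working shown to 6 dp, full precision carried).
Sample 2: N=122, proportions 0.02459, 0.04918, 0.221311, 0.155738, 0.106557, 0.07377, 0.311475, 0.040984, 0.016393, giving H' = 1.855173.
Difference = |0.542638 − 1.855173| = 1.312535, i.e. 1.3125 to 4 decimal places.

1.3125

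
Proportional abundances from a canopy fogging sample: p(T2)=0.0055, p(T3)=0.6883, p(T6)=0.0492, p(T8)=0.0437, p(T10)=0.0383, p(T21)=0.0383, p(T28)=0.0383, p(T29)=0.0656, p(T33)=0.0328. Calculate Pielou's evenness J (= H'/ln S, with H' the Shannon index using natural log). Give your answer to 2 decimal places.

0.56

H' = −Σ pᵢ ln pᵢ = −((-0.0286) + (-0.2571) + (-0.1482) + (-0.1368) + (-0.1249) + (-0.1249) + (-0.1249) + (-0.1787) + (-0.1121)) = 1.2363 (working shown to 4 dp, full precision carried).
With S = 9 species, ln S = 2.1972, so J = 1.2363/2.1972 = 0.5627, i.e. 0.56 to 2 decimal places.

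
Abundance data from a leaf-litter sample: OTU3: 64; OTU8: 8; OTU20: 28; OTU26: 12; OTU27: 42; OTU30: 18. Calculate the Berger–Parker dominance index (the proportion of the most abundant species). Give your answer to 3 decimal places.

0.372

Total N = 64+8+28+12+42+18 = 172, so the proportions are 0.37209, 0.04651, 0.16279, 0.06977, 0.24419, 0.10465 (working shown to 5 dp, full precision carried).
The largest proportion is 0.37209, i.e. d = 0.372 to 3 decimal places.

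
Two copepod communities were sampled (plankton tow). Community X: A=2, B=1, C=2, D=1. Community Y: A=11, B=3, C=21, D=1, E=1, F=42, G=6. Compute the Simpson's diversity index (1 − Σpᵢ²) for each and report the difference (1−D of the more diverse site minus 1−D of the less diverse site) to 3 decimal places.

Community X: N=6, proportions 0.333333, 0.166667, 0.333333, 0.166667, giving 1−D = 0.722222 (working shown to 6 dp, full precision carried).
Community Y: N=85, proportions 0.129412, 0.035294, 0.247059, 0.011765, 0.011765, 0.494118, 0.070588, giving 1−D = 0.671557.
Difference = |0.722222 − 0.671557| = 0.050665, i.e. 0.051 to 3 decimal places.

0.051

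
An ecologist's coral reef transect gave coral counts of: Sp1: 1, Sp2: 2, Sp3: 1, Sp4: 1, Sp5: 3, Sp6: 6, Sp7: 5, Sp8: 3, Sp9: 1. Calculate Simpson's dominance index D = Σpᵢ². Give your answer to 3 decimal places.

0.164

Total N = 1+2+1+1+3+6+5+3+1 = 23, so the proportions are 0.04348, 0.08696, 0.04348, 0.04348, 0.13043, 0.26087, 0.21739, 0.13043, 0.04348 (working shown to 5 dp, full precision carried).
D = 0.04348² + 0.08696² + 0.04348² + 0.04348² + 0.13043² + 0.26087² + 0.21739² + 0.13043² + 0.04348² = 0.00189 + 0.00756 + 0.00189 + 0.00189 + 0.01701 + 0.06805 + 0.04726 + 0.01701 + 0.00189 = 0.16446.
To 3 decimal places, D = 0.164.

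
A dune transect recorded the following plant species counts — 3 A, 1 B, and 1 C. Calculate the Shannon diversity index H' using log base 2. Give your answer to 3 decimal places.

Total N = 3+1+1 = 5, so the proportions are 0.6, 0.2, 0.2 (working shown to 5 dp, full precision carried).
Each pᵢ log₂ pᵢ term: 0.6×(-0.73697)=-0.44218, 0.2×(-2.32193)=-0.46439, 0.2×(-2.32193)=-0.46439.
Sum = -1.37095, so H' = 1.371.

1.371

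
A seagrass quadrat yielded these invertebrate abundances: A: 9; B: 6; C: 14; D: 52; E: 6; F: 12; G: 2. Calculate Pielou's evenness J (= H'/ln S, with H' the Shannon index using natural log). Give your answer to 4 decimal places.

Total N = 9+6+14+52+6+12+2 = 101, so the proportions are 0.089109, 0.059406, 0.138614, 0.514851, 0.059406, 0.118812, 0.019802 (working shown to 6 dp, full precision carried).
H' = −Σ pᵢ ln pᵢ = −((-0.215456) + (-0.167724) + (-0.273910) + (-0.341798) + (-0.167724) + (-0.253095) + (-0.077663)) = 1.497370.
With S = 7 species, ln S = 1.945910, so J = 1.497370/1.945910 = 0.769496, i.e. 0.7695 to 4 decimal places.

0.7695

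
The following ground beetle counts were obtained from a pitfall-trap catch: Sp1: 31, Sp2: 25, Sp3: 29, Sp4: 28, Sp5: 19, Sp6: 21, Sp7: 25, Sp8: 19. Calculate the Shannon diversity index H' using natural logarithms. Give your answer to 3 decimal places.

2.064

Total N = 31+25+29+28+19+21+25+19 = 197, so the proportions are 0.15736, 0.1269, 0.14721, 0.14213, 0.09645, 0.1066, 0.1269, 0.09645 (working shown to 5 dp, full precision carried).
Each pᵢ ln pᵢ term: 0.15736×(-1.84922)=-0.29099, 0.1269×(-2.06433)=-0.26197, 0.14721×(-1.91591)=-0.28204, 0.14213×(-1.95100)=-0.27730, 0.09645×(-2.33876)=-0.22557, 0.1066×(-2.23868)=-0.23864, 0.1269×(-2.06433)=-0.26197, 0.09645×(-2.33876)=-0.22557.
Sum = -2.06404, so H' = 2.064.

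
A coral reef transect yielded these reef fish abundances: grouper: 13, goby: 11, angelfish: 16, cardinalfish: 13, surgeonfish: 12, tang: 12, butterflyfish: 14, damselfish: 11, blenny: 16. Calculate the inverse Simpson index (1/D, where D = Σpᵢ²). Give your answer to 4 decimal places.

8.8350

Total N = 13+11+16+13+12+12+14+11+16 = 118, so the proportions are 0.11016949, 0.09322034, 0.13559322, 0.11016949, 0.10169492, 0.10169492, 0.11864407, 0.09322034, 0.13559322 (working shown to 8 dp, full precision carried).
D = 0.11016949² + 0.09322034² + 0.13559322² + 0.11016949² + 0.10169492² + 0.10169492² + 0.11864407² + 0.09322034² + 0.13559322² = 0.01213732 + 0.00869003 + 0.01838552 + 0.01213732 + 0.01034186 + 0.01034186 + 0.01407641 + 0.00869003 + 0.01838552 = 0.11318587.
So 1/D = 8.835025, i.e. 8.8350 to 4 decimal places.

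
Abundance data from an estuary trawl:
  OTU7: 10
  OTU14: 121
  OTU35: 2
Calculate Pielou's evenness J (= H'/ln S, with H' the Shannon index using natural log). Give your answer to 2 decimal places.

0.31

Total N = 10+121+2 = 133, so the proportions are 0.0752, 0.9098, 0.015 (working shown to 4 dp, full precision carried).
H' = −Σ pᵢ ln pᵢ = −((-0.1946) + (-0.0860) + (-0.0631)) = 0.3437.
With S = 3 species, ln S = 1.0986, so J = 0.3437/1.0986 = 0.3129, i.e. 0.31 to 2 decimal places.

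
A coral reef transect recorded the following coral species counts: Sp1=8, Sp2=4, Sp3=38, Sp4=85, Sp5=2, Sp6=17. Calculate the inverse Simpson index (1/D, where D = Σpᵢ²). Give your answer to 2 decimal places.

2.62

Total N = 8+4+38+85+2+17 = 154, so the proportions are 0.05195, 0.02597, 0.24675, 0.55195, 0.01299, 0.11039 (working shown to 5 dp, full precision carried).
D = 0.05195² + 0.02597² + 0.24675² + 0.55195² + 0.01299² + 0.11039² = 0.00270 + 0.00067 + 0.06089 + 0.30465 + 0.00017 + 0.01219 = 0.38126.
So 1/D = 2.6229, i.e. 2.62 to 2 decimal places.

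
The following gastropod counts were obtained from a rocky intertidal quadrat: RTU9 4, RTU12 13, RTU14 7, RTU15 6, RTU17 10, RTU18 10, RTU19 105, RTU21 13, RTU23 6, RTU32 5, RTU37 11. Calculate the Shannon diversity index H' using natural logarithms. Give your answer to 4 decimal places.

Total N = 4+13+7+6+10+10+105+13+6+5+11 = 190, so the proportions are 0.021053, 0.068421, 0.036842, 0.031579, 0.052632, 0.052632, 0.552632, 0.068421, 0.031579, 0.026316, 0.057895 (working shown to 6 dp, full precision carried).
Each pᵢ ln pᵢ term: 0.021053×(-3.860730)=-0.081279, 0.068421×(-2.682075)=-0.183510, 0.036842×(-3.301114)=-0.121620, 0.031579×(-3.455265)=-0.109114, 0.052632×(-2.944439)=-0.154970, 0.052632×(-2.944439)=-0.154970, 0.552632×(-0.593064)=-0.327746, 0.068421×(-2.682075)=-0.183510, 0.031579×(-3.455265)=-0.109114, 0.026316×(-3.637586)=-0.095726, 0.057895×(-2.849129)=-0.164950.
Sum = -1.686509, so H' = 1.6865.

1.6865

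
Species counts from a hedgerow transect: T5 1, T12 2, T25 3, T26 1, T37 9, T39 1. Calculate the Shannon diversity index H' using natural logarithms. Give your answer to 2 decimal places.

Total N = 1+2+3+1+9+1 = 17, so the proportions are 0.0588, 0.1176, 0.1765, 0.0588, 0.5294, 0.0588 (working shown to 4 dp, full precision carried).
Each pᵢ ln pᵢ term: 0.0588×(-2.8332)=-0.1667, 0.1176×(-2.1401)=-0.2518, 0.1765×(-1.7346)=-0.3061, 0.0588×(-2.8332)=-0.1667, 0.5294×(-0.6360)=-0.3367, 0.0588×(-2.8332)=-0.1667.
Sum = -1.3946, so H' = 1.39.

1.39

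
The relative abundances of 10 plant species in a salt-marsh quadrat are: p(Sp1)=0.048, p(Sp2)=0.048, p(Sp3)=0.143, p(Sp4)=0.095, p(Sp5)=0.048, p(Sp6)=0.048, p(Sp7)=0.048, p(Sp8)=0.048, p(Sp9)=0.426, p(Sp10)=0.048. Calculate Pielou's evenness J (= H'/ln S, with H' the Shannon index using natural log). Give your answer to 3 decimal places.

0.819

H' = −Σ pᵢ ln pᵢ = −((-0.14575) + (-0.14575) + (-0.27812) + (-0.22362) + (-0.14575) + (-0.14575) + (-0.14575) + (-0.14575) + (-0.36351) + (-0.14575)) = 1.88554 (working shown to 5 dp, full precision carried).
With S = 10 species, ln S = 2.30259, so J = 1.88554/2.30259 = 0.81888, i.e. 0.819 to 3 decimal places.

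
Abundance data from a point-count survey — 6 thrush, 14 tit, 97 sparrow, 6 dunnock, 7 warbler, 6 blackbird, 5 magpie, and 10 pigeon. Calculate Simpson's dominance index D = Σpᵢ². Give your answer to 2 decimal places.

Total N = 6+14+97+6+7+6+5+10 = 151, so the proportions are 0.0397, 0.0927, 0.6424, 0.0397, 0.0464, 0.0397, 0.0331, 0.0662 (working shown to 4 dp, full precision carried).
D = 0.0397² + 0.0927² + 0.6424² + 0.0397² + 0.0464² + 0.0397² + 0.0331² + 0.0662² = 0.0016 + 0.0086 + 0.4127 + 0.0016 + 0.0021 + 0.0016 + 0.0011 + 0.0044 = 0.4336.
To 2 decimal places, D = 0.43.

0.43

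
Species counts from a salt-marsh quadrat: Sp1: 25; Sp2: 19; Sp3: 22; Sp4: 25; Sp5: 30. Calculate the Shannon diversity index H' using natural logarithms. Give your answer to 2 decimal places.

1.60

Total N = 25+19+22+25+30 = 121, so the proportions are 0.2066, 0.157, 0.1818, 0.2066, 0.2479 (working shown to 4 dp, full precision carried).
Each pᵢ ln pᵢ term: 0.2066×(-1.5769)=-0.3258, 0.157×(-1.8514)=-0.2907, 0.1818×(-1.7047)=-0.3100, 0.2066×(-1.5769)=-0.3258, 0.2479×(-1.3946)=-0.3458.
Sum = -1.5980, so H' = 1.60.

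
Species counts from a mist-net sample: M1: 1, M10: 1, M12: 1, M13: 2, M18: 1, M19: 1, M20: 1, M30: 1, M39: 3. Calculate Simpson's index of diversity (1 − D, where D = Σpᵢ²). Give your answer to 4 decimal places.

0.8611

Total N = 1+1+1+2+1+1+1+1+3 = 12, so the proportions are 0.083333, 0.083333, 0.083333, 0.166667, 0.083333, 0.083333, 0.083333, 0.083333, 0.25 (working shown to 6 dp, full precision carried).
D = 0.083333² + 0.083333² + 0.083333² + 0.166667² + 0.083333² + 0.083333² + 0.083333² + 0.083333² + 0.25² = 0.006944 + 0.006944 + 0.006944 + 0.027778 + 0.006944 + 0.006944 + 0.006944 + 0.006944 + 0.062500 = 0.138889.
So 1 − D = 0.861111, i.e. 0.8611 to 4 decimal places.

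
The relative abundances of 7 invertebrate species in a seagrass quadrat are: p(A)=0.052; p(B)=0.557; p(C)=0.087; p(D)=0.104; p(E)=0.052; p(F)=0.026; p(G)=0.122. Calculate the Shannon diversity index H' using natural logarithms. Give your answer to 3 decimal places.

Each pᵢ ln pᵢ term (working shown to 5 dp, full precision carried): 0.052×(-2.95651)=-0.15374, 0.557×(-0.58519)=-0.32595, 0.087×(-2.44185)=-0.21244, 0.104×(-2.26336)=-0.23539, 0.052×(-2.95651)=-0.15374, 0.026×(-3.64966)=-0.09489, 0.122×(-2.10373)=-0.25666.
Sum = -1.43281, so H' = 1.433.

1.433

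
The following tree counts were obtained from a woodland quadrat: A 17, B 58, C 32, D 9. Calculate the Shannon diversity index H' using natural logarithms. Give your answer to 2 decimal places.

1.18

Total N = 17+58+32+9 = 116, so the proportions are 0.1466, 0.5, 0.2759, 0.0776 (working shown to 4 dp, full precision carried).
Each pᵢ ln pᵢ term: 0.1466×(-1.9204)=-0.2814, 0.5×(-0.6931)=-0.3466, 0.2759×(-1.2879)=-0.3553, 0.0776×(-2.5564)=-0.1983.
Sum = -1.1816, so H' = 1.18.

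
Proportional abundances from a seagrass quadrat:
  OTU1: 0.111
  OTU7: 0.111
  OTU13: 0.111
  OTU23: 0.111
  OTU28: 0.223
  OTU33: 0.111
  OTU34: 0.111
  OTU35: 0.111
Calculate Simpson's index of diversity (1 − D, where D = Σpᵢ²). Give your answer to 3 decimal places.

D = 0.111² + 0.111² + 0.111² + 0.111² + 0.223² + 0.111² + 0.111² + 0.111² = 0.01232 + 0.01232 + 0.01232 + 0.01232 + 0.04973 + 0.01232 + 0.01232 + 0.01232 = 0.13598 (working shown to 5 dp, full precision carried).
So 1 − D = 0.86402, i.e. 0.864 to 3 decimal places.

0.864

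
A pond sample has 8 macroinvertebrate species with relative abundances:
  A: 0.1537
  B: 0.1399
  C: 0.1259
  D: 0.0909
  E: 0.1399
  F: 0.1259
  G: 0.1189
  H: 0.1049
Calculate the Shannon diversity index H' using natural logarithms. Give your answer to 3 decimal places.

Each pᵢ ln pᵢ term (working shown to 5 dp, full precision carried): 0.1537×(-1.87275)=-0.28784, 0.1399×(-1.96683)=-0.27516, 0.1259×(-2.07227)=-0.26090, 0.0909×(-2.39800)=-0.21798, 0.1399×(-1.96683)=-0.27516, 0.1259×(-2.07227)=-0.26090, 0.1189×(-2.12947)=-0.25319, 0.1049×(-2.25475)=-0.23652.
Sum = -2.06765, so H' = 2.068.

2.068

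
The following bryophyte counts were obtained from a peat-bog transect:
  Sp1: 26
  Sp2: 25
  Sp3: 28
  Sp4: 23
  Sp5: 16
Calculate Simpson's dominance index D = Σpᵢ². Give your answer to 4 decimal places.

Total N = 26+25+28+23+16 = 118, so the proportions are 0.220339, 0.211864, 0.237288, 0.194915, 0.135593 (working shown to 6 dp, full precision carried).
D = 0.220339² + 0.211864² + 0.237288² + 0.194915² + 0.135593² = 0.048549 + 0.044887 + 0.056306 + 0.037992 + 0.018386 = 0.206119.
To 4 decimal places, D = 0.2061.

0.2061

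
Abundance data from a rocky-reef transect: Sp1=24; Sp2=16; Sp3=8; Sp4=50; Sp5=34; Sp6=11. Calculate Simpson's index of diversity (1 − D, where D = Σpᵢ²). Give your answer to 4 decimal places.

Total N = 24+16+8+50+34+11 = 143, so the proportions are 0.167832, 0.111888, 0.055944, 0.34965, 0.237762, 0.076923 (working shown to 6 dp, full precision carried).
D = 0.167832² + 0.111888² + 0.055944² + 0.34965² + 0.237762² + 0.076923² = 0.028168 + 0.012519 + 0.003130 + 0.122255 + 0.056531 + 0.005917 = 0.228520.
So 1 − D = 0.771480, i.e. 0.7715 to 4 decimal places.

0.7715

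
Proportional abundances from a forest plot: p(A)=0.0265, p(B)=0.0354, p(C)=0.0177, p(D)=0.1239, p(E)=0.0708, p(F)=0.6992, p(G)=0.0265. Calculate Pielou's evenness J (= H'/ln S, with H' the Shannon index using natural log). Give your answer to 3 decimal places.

0.554

H' = −Σ pᵢ ln pᵢ = −((-0.09621) + (-0.11827) + (-0.07141) + (-0.25874) + (-0.18747) + (-0.25019) + (-0.09621)) = 1.07850 (working shown to 5 dp, full precision carried).
With S = 7 species, ln S = 1.94591, so J = 1.07850/1.94591 = 0.55424, i.e. 0.554 to 3 decimal places.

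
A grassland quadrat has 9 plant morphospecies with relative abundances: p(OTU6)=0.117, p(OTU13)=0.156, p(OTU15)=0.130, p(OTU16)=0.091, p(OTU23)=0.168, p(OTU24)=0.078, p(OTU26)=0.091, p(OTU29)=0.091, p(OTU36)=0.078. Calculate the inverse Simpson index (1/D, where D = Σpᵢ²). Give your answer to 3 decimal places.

D = 0.117² + 0.156² + 0.13² + 0.091² + 0.168² + 0.078² + 0.091² + 0.091² + 0.078² = 0.0136890 + 0.0243360 + 0.0169000 + 0.0082810 + 0.0282240 + 0.0060840 + 0.0082810 + 0.0082810 + 0.0060840 = 0.1201600 (working shown to 7 dp, full precision carried).
So 1/D = 8.32224, i.e. 8.322 to 3 decimal places.

8.322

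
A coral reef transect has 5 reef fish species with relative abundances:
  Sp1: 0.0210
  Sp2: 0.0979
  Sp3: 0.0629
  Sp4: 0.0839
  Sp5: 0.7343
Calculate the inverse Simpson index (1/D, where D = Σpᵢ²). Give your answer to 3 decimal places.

D = 0.021² + 0.0979² + 0.0629² + 0.0839² + 0.7343² = 0.000441 + 0.009584 + 0.003956 + 0.007039 + 0.539196 = 0.560218 (working shown to 6 dp, full precision carried).
So 1/D = 1.78502, i.e. 1.785 to 3 decimal places.

1.785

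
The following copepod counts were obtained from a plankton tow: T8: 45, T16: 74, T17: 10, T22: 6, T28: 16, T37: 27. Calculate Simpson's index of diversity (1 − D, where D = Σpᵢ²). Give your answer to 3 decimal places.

0.728

Total N = 45+74+10+6+16+27 = 178, so the proportions are 0.25281, 0.41573, 0.05618, 0.03371, 0.08989, 0.15169 (working shown to 5 dp, full precision carried).
D = 0.25281² + 0.41573² + 0.05618² + 0.03371² + 0.08989² + 0.15169² = 0.06391 + 0.17283 + 0.00316 + 0.00114 + 0.00808 + 0.02301 = 0.27212.
So 1 − D = 0.72788, i.e. 0.728 to 3 decimal places.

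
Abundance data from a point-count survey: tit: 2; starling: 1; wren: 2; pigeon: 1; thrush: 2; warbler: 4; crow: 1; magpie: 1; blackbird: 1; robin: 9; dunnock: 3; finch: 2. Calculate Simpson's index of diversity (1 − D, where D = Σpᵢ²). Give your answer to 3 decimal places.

Total N = 2+1+2+1+2+4+1+1+1+9+3+2 = 29, so the proportions are 0.06897, 0.03448, 0.06897, 0.03448, 0.06897, 0.13793, 0.03448, 0.03448, 0.03448, 0.31034, 0.10345, 0.06897 (working shown to 5 dp, full precision carried).
D = 0.06897² + 0.03448² + 0.06897² + 0.03448² + 0.06897² + 0.13793² + 0.03448² + 0.03448² + 0.03448² + 0.31034² + 0.10345² + 0.06897² = 0.00476 + 0.00119 + 0.00476 + 0.00119 + 0.00476 + 0.01902 + 0.00119 + 0.00119 + 0.00119 + 0.09631 + 0.01070 + 0.00476 = 0.15101.
So 1 − D = 0.84899, i.e. 0.849 to 3 decimal places.

0.849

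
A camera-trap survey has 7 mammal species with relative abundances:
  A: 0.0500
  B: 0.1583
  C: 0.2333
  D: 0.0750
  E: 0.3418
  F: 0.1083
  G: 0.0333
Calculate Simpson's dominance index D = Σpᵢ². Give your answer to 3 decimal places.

D = 0.05² + 0.1583² + 0.2333² + 0.075² + 0.3418² + 0.1083² + 0.0333² = 0.00250 + 0.02506 + 0.05443 + 0.00562 + 0.11683 + 0.01173 + 0.00111 = 0.21728 (working shown to 5 dp, full precision carried).
To 3 decimal places, D = 0.217.

0.217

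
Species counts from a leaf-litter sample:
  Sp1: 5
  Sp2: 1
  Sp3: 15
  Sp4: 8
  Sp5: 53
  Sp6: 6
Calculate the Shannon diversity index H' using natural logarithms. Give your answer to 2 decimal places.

Total N = 5+1+15+8+53+6 = 88, so the proportions are 0.0568, 0.0114, 0.1705, 0.0909, 0.6023, 0.0682 (working shown to 4 dp, full precision carried).
Each pᵢ ln pᵢ term: 0.0568×(-2.8679)=-0.1629, 0.0114×(-4.4773)=-0.0509, 0.1705×(-1.7693)=-0.3016, 0.0909×(-2.3979)=-0.2180, 0.6023×(-0.5070)=-0.3054, 0.0682×(-2.6856)=-0.1831.
Sum = -1.2219, so H' = 1.22.

1.22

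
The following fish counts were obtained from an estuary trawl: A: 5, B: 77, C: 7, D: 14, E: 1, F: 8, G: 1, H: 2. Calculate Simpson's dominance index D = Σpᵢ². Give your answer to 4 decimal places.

0.4740

Total N = 5+77+7+14+1+8+1+2 = 115, so the proportions are 0.043478, 0.669565, 0.06087, 0.121739, 0.008696, 0.069565, 0.008696, 0.017391 (working shown to 6 dp, full precision carried).
D = 0.043478² + 0.669565² + 0.06087² + 0.121739² + 0.008696² + 0.069565² + 0.008696² + 0.017391² = 0.001890 + 0.448318 + 0.003705 + 0.014820 + 0.000076 + 0.004839 + 0.000076 + 0.000302 = 0.474026.
To 4 decimal places, D = 0.4740.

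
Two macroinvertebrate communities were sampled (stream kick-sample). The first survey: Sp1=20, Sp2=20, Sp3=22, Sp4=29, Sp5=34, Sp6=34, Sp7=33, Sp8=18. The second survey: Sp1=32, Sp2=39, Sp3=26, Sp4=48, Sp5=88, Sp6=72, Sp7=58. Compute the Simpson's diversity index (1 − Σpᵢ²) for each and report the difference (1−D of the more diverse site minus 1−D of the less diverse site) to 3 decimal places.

The first survey: N=210, proportions 0.09524, 0.09524, 0.10476, 0.1381, 0.1619, 0.1619, 0.15714, 0.08571, giving 1−D = 0.86735 (working shown to 5 dp, full precision carried).
The second survey: N=363, proportions 0.08815, 0.10744, 0.07163, 0.13223, 0.24242, 0.19835, 0.15978, giving 1−D = 0.83443.
Difference = |0.86735 − 0.83443| = 0.03292, i.e. 0.033 to 3 decimal places.

0.033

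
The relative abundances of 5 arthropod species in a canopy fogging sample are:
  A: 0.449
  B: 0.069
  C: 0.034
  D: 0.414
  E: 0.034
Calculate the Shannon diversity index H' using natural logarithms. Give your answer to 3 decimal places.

Each pᵢ ln pᵢ term (working shown to 5 dp, full precision carried): 0.449×(-0.80073)=-0.35953, 0.069×(-2.67365)=-0.18448, 0.034×(-3.38139)=-0.11497, 0.414×(-0.88189)=-0.36510, 0.034×(-3.38139)=-0.11497.
Sum = -1.13905, so H' = 1.139.

1.139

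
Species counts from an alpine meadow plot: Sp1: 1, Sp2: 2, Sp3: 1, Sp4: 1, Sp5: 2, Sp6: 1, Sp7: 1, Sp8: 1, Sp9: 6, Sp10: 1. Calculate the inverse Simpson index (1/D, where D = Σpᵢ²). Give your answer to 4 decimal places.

Total N = 1+2+1+1+2+1+1+1+6+1 = 17, so the proportions are 0.05882353, 0.11764706, 0.05882353, 0.05882353, 0.11764706, 0.05882353, 0.05882353, 0.05882353, 0.35294118, 0.05882353 (working shown to 8 dp, full precision carried).
D = 0.05882353² + 0.11764706² + 0.05882353² + 0.05882353² + 0.11764706² + 0.05882353² + 0.05882353² + 0.05882353² + 0.35294118² + 0.05882353² = 0.00346021 + 0.01384083 + 0.00346021 + 0.00346021 + 0.01384083 + 0.00346021 + 0.00346021 + 0.00346021 + 0.12456747 + 0.00346021 = 0.17647059.
So 1/D = 5.666667, i.e. 5.6667 to 4 decimal places.

5.6667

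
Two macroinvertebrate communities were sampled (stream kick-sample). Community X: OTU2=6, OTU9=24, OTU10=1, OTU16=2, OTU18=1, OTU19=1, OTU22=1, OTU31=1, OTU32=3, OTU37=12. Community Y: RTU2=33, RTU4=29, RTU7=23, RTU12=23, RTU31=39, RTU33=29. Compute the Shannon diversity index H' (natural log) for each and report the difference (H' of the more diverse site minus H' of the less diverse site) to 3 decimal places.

Community X: N=52, proportions 0.11538, 0.46154, 0.01923, 0.03846, 0.01923, 0.01923, 0.01923, 0.01923, 0.05769, 0.23077, giving H' = 1.61423 (working shown to 5 dp, full precision carried).
Community Y: N=176, proportions 0.1875, 0.16477, 0.13068, 0.13068, 0.22159, 0.16477, giving H' = 1.77390.
Difference = |1.61423 − 1.77390| = 0.15967, i.e. 0.160 to 3 decimal places.

0.160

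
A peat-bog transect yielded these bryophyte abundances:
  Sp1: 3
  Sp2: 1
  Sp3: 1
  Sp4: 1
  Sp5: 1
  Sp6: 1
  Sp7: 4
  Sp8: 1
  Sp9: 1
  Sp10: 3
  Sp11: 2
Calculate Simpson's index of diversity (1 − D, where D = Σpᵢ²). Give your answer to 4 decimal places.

Total N = 3+1+1+1+1+1+4+1+1+3+2 = 19, so the proportions are 0.157895, 0.052632, 0.052632, 0.052632, 0.052632, 0.052632, 0.210526, 0.052632, 0.052632, 0.157895, 0.105263 (working shown to 6 dp, full precision carried).
D = 0.157895² + 0.052632² + 0.052632² + 0.052632² + 0.052632² + 0.052632² + 0.210526² + 0.052632² + 0.052632² + 0.157895² + 0.105263² = 0.024931 + 0.002770 + 0.002770 + 0.002770 + 0.002770 + 0.002770 + 0.044321 + 0.002770 + 0.002770 + 0.024931 + 0.011080 = 0.124654.
So 1 − D = 0.875346, i.e. 0.8753 to 4 decimal places.

0.8753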